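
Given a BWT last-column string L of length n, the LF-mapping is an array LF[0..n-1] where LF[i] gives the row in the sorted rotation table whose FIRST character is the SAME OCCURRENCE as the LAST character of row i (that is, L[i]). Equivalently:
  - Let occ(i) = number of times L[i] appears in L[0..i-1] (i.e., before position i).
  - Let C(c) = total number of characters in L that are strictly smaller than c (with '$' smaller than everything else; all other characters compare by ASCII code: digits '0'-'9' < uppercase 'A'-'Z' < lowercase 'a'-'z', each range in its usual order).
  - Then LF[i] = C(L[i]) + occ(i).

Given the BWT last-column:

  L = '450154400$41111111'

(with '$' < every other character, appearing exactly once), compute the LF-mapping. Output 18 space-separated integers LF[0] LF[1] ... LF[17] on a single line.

Answer: 12 16 1 4 17 13 14 2 3 0 15 5 6 7 8 9 10 11

Derivation:
Char counts: '$':1, '0':3, '1':8, '4':4, '5':2
C (first-col start): C('$')=0, C('0')=1, C('1')=4, C('4')=12, C('5')=16
L[0]='4': occ=0, LF[0]=C('4')+0=12+0=12
L[1]='5': occ=0, LF[1]=C('5')+0=16+0=16
L[2]='0': occ=0, LF[2]=C('0')+0=1+0=1
L[3]='1': occ=0, LF[3]=C('1')+0=4+0=4
L[4]='5': occ=1, LF[4]=C('5')+1=16+1=17
L[5]='4': occ=1, LF[5]=C('4')+1=12+1=13
L[6]='4': occ=2, LF[6]=C('4')+2=12+2=14
L[7]='0': occ=1, LF[7]=C('0')+1=1+1=2
L[8]='0': occ=2, LF[8]=C('0')+2=1+2=3
L[9]='$': occ=0, LF[9]=C('$')+0=0+0=0
L[10]='4': occ=3, LF[10]=C('4')+3=12+3=15
L[11]='1': occ=1, LF[11]=C('1')+1=4+1=5
L[12]='1': occ=2, LF[12]=C('1')+2=4+2=6
L[13]='1': occ=3, LF[13]=C('1')+3=4+3=7
L[14]='1': occ=4, LF[14]=C('1')+4=4+4=8
L[15]='1': occ=5, LF[15]=C('1')+5=4+5=9
L[16]='1': occ=6, LF[16]=C('1')+6=4+6=10
L[17]='1': occ=7, LF[17]=C('1')+7=4+7=11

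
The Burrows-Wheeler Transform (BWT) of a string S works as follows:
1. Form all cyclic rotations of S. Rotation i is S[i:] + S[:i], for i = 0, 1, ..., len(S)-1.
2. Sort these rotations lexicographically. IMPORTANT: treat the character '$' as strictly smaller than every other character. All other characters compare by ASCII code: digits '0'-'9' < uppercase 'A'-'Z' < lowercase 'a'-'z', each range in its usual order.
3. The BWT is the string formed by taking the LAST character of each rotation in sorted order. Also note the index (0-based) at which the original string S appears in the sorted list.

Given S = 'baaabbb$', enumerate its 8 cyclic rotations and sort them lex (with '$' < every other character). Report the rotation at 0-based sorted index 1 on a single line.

Answer: aaabbb$b

Derivation:
All 8 rotations (rotation i = S[i:]+S[:i]):
  rot[0] = baaabbb$
  rot[1] = aaabbb$b
  rot[2] = aabbb$ba
  rot[3] = abbb$baa
  rot[4] = bbb$baaa
  rot[5] = bb$baaab
  rot[6] = b$baaabb
  rot[7] = $baaabbb
Sorted (with $ < everything):
  sorted[0] = $baaabbb
  sorted[1] = aaabbb$b
  sorted[2] = aabbb$ba
  sorted[3] = abbb$baa
  sorted[4] = b$baaabb
  sorted[5] = baaabbb$
  sorted[6] = bb$baaab
  sorted[7] = bbb$baaa
sorted[1] = aaabbb$b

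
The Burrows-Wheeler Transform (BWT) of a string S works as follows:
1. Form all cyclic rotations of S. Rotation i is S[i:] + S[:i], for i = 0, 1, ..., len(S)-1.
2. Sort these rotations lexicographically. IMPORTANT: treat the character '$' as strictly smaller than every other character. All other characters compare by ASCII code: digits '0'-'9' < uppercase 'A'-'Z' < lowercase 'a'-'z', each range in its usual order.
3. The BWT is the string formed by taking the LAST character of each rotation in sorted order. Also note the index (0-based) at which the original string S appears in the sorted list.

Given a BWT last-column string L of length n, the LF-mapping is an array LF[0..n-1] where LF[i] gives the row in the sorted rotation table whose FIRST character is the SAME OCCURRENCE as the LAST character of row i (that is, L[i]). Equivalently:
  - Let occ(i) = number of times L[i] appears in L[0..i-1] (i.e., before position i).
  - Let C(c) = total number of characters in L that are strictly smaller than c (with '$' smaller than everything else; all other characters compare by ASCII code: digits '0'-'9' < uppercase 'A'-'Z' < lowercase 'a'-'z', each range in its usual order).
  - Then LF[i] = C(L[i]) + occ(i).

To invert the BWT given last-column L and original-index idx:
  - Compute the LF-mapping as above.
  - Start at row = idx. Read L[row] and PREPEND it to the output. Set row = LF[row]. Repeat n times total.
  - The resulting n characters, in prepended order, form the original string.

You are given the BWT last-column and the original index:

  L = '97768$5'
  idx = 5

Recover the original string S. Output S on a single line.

Answer: 876759$

Derivation:
LF mapping: 6 3 4 2 5 0 1
Walk LF starting at row 5, prepending L[row]:
  step 1: row=5, L[5]='$', prepend. Next row=LF[5]=0
  step 2: row=0, L[0]='9', prepend. Next row=LF[0]=6
  step 3: row=6, L[6]='5', prepend. Next row=LF[6]=1
  step 4: row=1, L[1]='7', prepend. Next row=LF[1]=3
  step 5: row=3, L[3]='6', prepend. Next row=LF[3]=2
  step 6: row=2, L[2]='7', prepend. Next row=LF[2]=4
  step 7: row=4, L[4]='8', prepend. Next row=LF[4]=5
Reversed output: 876759$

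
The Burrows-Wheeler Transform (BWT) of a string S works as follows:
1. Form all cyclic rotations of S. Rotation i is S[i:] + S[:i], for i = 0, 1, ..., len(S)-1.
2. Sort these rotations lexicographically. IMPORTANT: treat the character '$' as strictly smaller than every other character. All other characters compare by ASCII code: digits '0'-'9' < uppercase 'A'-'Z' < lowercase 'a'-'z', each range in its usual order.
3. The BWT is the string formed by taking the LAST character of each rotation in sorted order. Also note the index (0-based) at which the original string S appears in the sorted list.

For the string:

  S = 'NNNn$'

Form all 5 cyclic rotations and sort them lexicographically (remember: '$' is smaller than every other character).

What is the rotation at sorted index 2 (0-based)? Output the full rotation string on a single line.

Answer: NNn$N

Derivation:
All 5 rotations (rotation i = S[i:]+S[:i]):
  rot[0] = NNNn$
  rot[1] = NNn$N
  rot[2] = Nn$NN
  rot[3] = n$NNN
  rot[4] = $NNNn
Sorted (with $ < everything):
  sorted[0] = $NNNn
  sorted[1] = NNNn$
  sorted[2] = NNn$N
  sorted[3] = Nn$NN
  sorted[4] = n$NNN
sorted[2] = NNn$N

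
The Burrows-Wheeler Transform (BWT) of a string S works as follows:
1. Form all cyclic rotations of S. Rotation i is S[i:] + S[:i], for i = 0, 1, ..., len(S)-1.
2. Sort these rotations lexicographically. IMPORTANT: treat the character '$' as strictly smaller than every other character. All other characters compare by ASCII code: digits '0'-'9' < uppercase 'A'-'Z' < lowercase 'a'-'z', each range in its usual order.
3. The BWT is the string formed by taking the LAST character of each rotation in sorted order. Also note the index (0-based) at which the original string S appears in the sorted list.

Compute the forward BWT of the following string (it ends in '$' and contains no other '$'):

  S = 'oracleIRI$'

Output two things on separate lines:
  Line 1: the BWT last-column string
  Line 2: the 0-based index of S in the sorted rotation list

Answer: IReIralc$o
8

Derivation:
All 10 rotations (rotation i = S[i:]+S[:i]):
  rot[0] = oracleIRI$
  rot[1] = racleIRI$o
  rot[2] = acleIRI$or
  rot[3] = cleIRI$ora
  rot[4] = leIRI$orac
  rot[5] = eIRI$oracl
  rot[6] = IRI$oracle
  rot[7] = RI$oracleI
  rot[8] = I$oracleIR
  rot[9] = $oracleIRI
Sorted (with $ < everything):
  sorted[0] = $oracleIRI  (last char: 'I')
  sorted[1] = I$oracleIR  (last char: 'R')
  sorted[2] = IRI$oracle  (last char: 'e')
  sorted[3] = RI$oracleI  (last char: 'I')
  sorted[4] = acleIRI$or  (last char: 'r')
  sorted[5] = cleIRI$ora  (last char: 'a')
  sorted[6] = eIRI$oracl  (last char: 'l')
  sorted[7] = leIRI$orac  (last char: 'c')
  sorted[8] = oracleIRI$  (last char: '$')
  sorted[9] = racleIRI$o  (last char: 'o')
Last column: IReIralc$o
Original string S is at sorted index 8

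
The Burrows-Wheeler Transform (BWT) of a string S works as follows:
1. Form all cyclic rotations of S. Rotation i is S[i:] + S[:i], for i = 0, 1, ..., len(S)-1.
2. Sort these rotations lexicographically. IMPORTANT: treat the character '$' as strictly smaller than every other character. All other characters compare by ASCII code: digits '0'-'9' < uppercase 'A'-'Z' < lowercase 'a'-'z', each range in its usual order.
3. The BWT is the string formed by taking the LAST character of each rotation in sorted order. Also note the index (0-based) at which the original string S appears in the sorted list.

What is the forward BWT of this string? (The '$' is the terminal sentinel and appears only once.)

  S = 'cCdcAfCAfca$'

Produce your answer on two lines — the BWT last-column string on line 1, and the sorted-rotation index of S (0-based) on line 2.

Answer: acCfccd$fCAA
7

Derivation:
All 12 rotations (rotation i = S[i:]+S[:i]):
  rot[0] = cCdcAfCAfca$
  rot[1] = CdcAfCAfca$c
  rot[2] = dcAfCAfca$cC
  rot[3] = cAfCAfca$cCd
  rot[4] = AfCAfca$cCdc
  rot[5] = fCAfca$cCdcA
  rot[6] = CAfca$cCdcAf
  rot[7] = Afca$cCdcAfC
  rot[8] = fca$cCdcAfCA
  rot[9] = ca$cCdcAfCAf
  rot[10] = a$cCdcAfCAfc
  rot[11] = $cCdcAfCAfca
Sorted (with $ < everything):
  sorted[0] = $cCdcAfCAfca  (last char: 'a')
  sorted[1] = AfCAfca$cCdc  (last char: 'c')
  sorted[2] = Afca$cCdcAfC  (last char: 'C')
  sorted[3] = CAfca$cCdcAf  (last char: 'f')
  sorted[4] = CdcAfCAfca$c  (last char: 'c')
  sorted[5] = a$cCdcAfCAfc  (last char: 'c')
  sorted[6] = cAfCAfca$cCd  (last char: 'd')
  sorted[7] = cCdcAfCAfca$  (last char: '$')
  sorted[8] = ca$cCdcAfCAf  (last char: 'f')
  sorted[9] = dcAfCAfca$cC  (last char: 'C')
  sorted[10] = fCAfca$cCdcA  (last char: 'A')
  sorted[11] = fca$cCdcAfCA  (last char: 'A')
Last column: acCfccd$fCAA
Original string S is at sorted index 7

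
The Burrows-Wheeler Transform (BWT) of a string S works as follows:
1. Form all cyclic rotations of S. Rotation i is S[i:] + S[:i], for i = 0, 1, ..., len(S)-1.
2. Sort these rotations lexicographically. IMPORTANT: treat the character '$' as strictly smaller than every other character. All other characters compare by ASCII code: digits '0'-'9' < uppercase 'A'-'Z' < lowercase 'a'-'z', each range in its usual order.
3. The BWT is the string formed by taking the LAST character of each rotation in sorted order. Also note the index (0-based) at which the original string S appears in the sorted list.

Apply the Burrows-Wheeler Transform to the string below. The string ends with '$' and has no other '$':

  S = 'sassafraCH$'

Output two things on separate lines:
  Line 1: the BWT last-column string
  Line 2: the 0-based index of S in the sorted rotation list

Answer: HaCrssafs$a
9

Derivation:
All 11 rotations (rotation i = S[i:]+S[:i]):
  rot[0] = sassafraCH$
  rot[1] = assafraCH$s
  rot[2] = ssafraCH$sa
  rot[3] = safraCH$sas
  rot[4] = afraCH$sass
  rot[5] = fraCH$sassa
  rot[6] = raCH$sassaf
  rot[7] = aCH$sassafr
  rot[8] = CH$sassafra
  rot[9] = H$sassafraC
  rot[10] = $sassafraCH
Sorted (with $ < everything):
  sorted[0] = $sassafraCH  (last char: 'H')
  sorted[1] = CH$sassafra  (last char: 'a')
  sorted[2] = H$sassafraC  (last char: 'C')
  sorted[3] = aCH$sassafr  (last char: 'r')
  sorted[4] = afraCH$sass  (last char: 's')
  sorted[5] = assafraCH$s  (last char: 's')
  sorted[6] = fraCH$sassa  (last char: 'a')
  sorted[7] = raCH$sassaf  (last char: 'f')
  sorted[8] = safraCH$sas  (last char: 's')
  sorted[9] = sassafraCH$  (last char: '$')
  sorted[10] = ssafraCH$sa  (last char: 'a')
Last column: HaCrssafs$a
Original string S is at sorted index 9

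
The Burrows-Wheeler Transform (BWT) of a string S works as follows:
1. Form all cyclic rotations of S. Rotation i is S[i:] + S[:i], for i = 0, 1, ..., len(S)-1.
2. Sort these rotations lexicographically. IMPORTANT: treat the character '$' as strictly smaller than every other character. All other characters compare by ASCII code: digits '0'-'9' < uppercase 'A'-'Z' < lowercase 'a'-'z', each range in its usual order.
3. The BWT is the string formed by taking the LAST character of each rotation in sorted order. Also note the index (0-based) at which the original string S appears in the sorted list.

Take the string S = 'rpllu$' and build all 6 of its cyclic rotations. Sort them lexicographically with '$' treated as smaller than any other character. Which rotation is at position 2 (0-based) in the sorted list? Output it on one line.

Answer: lu$rpl

Derivation:
All 6 rotations (rotation i = S[i:]+S[:i]):
  rot[0] = rpllu$
  rot[1] = pllu$r
  rot[2] = llu$rp
  rot[3] = lu$rpl
  rot[4] = u$rpll
  rot[5] = $rpllu
Sorted (with $ < everything):
  sorted[0] = $rpllu
  sorted[1] = llu$rp
  sorted[2] = lu$rpl
  sorted[3] = pllu$r
  sorted[4] = rpllu$
  sorted[5] = u$rpll
sorted[2] = lu$rpl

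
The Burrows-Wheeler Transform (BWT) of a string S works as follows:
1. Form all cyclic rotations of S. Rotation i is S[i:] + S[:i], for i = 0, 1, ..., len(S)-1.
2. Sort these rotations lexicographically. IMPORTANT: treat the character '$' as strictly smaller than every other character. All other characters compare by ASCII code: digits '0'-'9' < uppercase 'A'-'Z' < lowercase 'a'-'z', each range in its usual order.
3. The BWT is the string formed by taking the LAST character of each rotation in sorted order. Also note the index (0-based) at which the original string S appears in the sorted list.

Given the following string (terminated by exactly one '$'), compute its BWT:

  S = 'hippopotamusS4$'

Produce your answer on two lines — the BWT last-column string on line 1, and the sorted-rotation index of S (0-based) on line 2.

All 15 rotations (rotation i = S[i:]+S[:i]):
  rot[0] = hippopotamusS4$
  rot[1] = ippopotamusS4$h
  rot[2] = ppopotamusS4$hi
  rot[3] = popotamusS4$hip
  rot[4] = opotamusS4$hipp
  rot[5] = potamusS4$hippo
  rot[6] = otamusS4$hippop
  rot[7] = tamusS4$hippopo
  rot[8] = amusS4$hippopot
  rot[9] = musS4$hippopota
  rot[10] = usS4$hippopotam
  rot[11] = sS4$hippopotamu
  rot[12] = S4$hippopotamus
  rot[13] = 4$hippopotamusS
  rot[14] = $hippopotamusS4
Sorted (with $ < everything):
  sorted[0] = $hippopotamusS4  (last char: '4')
  sorted[1] = 4$hippopotamusS  (last char: 'S')
  sorted[2] = S4$hippopotamus  (last char: 's')
  sorted[3] = amusS4$hippopot  (last char: 't')
  sorted[4] = hippopotamusS4$  (last char: '$')
  sorted[5] = ippopotamusS4$h  (last char: 'h')
  sorted[6] = musS4$hippopota  (last char: 'a')
  sorted[7] = opotamusS4$hipp  (last char: 'p')
  sorted[8] = otamusS4$hippop  (last char: 'p')
  sorted[9] = popotamusS4$hip  (last char: 'p')
  sorted[10] = potamusS4$hippo  (last char: 'o')
  sorted[11] = ppopotamusS4$hi  (last char: 'i')
  sorted[12] = sS4$hippopotamu  (last char: 'u')
  sorted[13] = tamusS4$hippopo  (last char: 'o')
  sorted[14] = usS4$hippopotam  (last char: 'm')
Last column: 4Sst$happpoiuom
Original string S is at sorted index 4

Answer: 4Sst$happpoiuom
4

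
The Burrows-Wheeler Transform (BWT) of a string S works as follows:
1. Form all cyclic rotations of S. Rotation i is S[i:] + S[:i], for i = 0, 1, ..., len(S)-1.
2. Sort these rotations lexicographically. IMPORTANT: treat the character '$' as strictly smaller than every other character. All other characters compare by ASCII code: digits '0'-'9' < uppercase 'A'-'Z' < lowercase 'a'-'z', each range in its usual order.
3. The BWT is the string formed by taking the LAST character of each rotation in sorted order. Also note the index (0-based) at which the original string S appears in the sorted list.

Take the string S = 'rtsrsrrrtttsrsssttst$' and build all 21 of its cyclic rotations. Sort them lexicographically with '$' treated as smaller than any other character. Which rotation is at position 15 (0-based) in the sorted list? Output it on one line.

All 21 rotations (rotation i = S[i:]+S[:i]):
  rot[0] = rtsrsrrrtttsrsssttst$
  rot[1] = tsrsrrrtttsrsssttst$r
  rot[2] = srsrrrtttsrsssttst$rt
  rot[3] = rsrrrtttsrsssttst$rts
  rot[4] = srrrtttsrsssttst$rtsr
  rot[5] = rrrtttsrsssttst$rtsrs
  rot[6] = rrtttsrsssttst$rtsrsr
  rot[7] = rtttsrsssttst$rtsrsrr
  rot[8] = tttsrsssttst$rtsrsrrr
  rot[9] = ttsrsssttst$rtsrsrrrt
  rot[10] = tsrsssttst$rtsrsrrrtt
  rot[11] = srsssttst$rtsrsrrrttt
  rot[12] = rsssttst$rtsrsrrrttts
  rot[13] = sssttst$rtsrsrrrtttsr
  rot[14] = ssttst$rtsrsrrrtttsrs
  rot[15] = sttst$rtsrsrrrtttsrss
  rot[16] = ttst$rtsrsrrrtttsrsss
  rot[17] = tst$rtsrsrrrtttsrssst
  rot[18] = st$rtsrsrrrtttsrssstt
  rot[19] = t$rtsrsrrrtttsrssstts
  rot[20] = $rtsrsrrrtttsrsssttst
Sorted (with $ < everything):
  sorted[0] = $rtsrsrrrtttsrsssttst
  sorted[1] = rrrtttsrsssttst$rtsrs
  sorted[2] = rrtttsrsssttst$rtsrsr
  sorted[3] = rsrrrtttsrsssttst$rts
  sorted[4] = rsssttst$rtsrsrrrttts
  sorted[5] = rtsrsrrrtttsrsssttst$
  sorted[6] = rtttsrsssttst$rtsrsrr
  sorted[7] = srrrtttsrsssttst$rtsr
  sorted[8] = srsrrrtttsrsssttst$rt
  sorted[9] = srsssttst$rtsrsrrrttt
  sorted[10] = sssttst$rtsrsrrrtttsr
  sorted[11] = ssttst$rtsrsrrrtttsrs
  sorted[12] = st$rtsrsrrrtttsrssstt
  sorted[13] = sttst$rtsrsrrrtttsrss
  sorted[14] = t$rtsrsrrrtttsrssstts
  sorted[15] = tsrsrrrtttsrsssttst$r
  sorted[16] = tsrsssttst$rtsrsrrrtt
  sorted[17] = tst$rtsrsrrrtttsrssst
  sorted[18] = ttsrsssttst$rtsrsrrrt
  sorted[19] = ttst$rtsrsrrrtttsrsss
  sorted[20] = tttsrsssttst$rtsrsrrr
sorted[15] = tsrsrrrtttsrsssttst$r

Answer: tsrsrrrtttsrsssttst$r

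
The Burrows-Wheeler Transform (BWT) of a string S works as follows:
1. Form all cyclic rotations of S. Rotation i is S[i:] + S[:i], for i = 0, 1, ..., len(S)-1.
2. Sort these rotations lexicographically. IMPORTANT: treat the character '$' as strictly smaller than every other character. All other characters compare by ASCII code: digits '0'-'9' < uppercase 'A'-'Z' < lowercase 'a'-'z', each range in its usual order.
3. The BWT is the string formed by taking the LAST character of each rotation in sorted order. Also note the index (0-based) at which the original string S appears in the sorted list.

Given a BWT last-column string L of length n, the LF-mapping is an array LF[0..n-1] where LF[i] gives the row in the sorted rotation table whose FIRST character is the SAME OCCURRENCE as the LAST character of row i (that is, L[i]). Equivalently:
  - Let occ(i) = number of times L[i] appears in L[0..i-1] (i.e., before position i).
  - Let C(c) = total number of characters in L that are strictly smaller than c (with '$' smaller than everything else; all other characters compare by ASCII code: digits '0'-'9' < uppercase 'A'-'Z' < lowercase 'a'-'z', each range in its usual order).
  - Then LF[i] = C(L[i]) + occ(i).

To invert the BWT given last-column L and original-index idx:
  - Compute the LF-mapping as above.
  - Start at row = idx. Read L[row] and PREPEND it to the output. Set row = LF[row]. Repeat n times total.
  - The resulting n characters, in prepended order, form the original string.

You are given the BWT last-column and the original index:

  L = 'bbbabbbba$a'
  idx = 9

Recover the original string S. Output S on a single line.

LF mapping: 4 5 6 1 7 8 9 10 2 0 3
Walk LF starting at row 9, prepending L[row]:
  step 1: row=9, L[9]='$', prepend. Next row=LF[9]=0
  step 2: row=0, L[0]='b', prepend. Next row=LF[0]=4
  step 3: row=4, L[4]='b', prepend. Next row=LF[4]=7
  step 4: row=7, L[7]='b', prepend. Next row=LF[7]=10
  step 5: row=10, L[10]='a', prepend. Next row=LF[10]=3
  step 6: row=3, L[3]='a', prepend. Next row=LF[3]=1
  step 7: row=1, L[1]='b', prepend. Next row=LF[1]=5
  step 8: row=5, L[5]='b', prepend. Next row=LF[5]=8
  step 9: row=8, L[8]='a', prepend. Next row=LF[8]=2
  step 10: row=2, L[2]='b', prepend. Next row=LF[2]=6
  step 11: row=6, L[6]='b', prepend. Next row=LF[6]=9
Reversed output: bbabbaabbb$

Answer: bbabbaabbb$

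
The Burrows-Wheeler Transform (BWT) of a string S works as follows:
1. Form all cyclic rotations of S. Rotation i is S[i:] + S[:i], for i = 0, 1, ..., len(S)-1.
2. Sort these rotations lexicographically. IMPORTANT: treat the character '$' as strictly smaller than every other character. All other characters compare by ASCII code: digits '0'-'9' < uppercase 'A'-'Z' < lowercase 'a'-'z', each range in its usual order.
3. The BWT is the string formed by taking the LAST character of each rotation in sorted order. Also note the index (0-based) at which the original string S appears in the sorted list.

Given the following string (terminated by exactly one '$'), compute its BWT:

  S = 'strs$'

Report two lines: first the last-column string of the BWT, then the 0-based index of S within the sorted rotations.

All 5 rotations (rotation i = S[i:]+S[:i]):
  rot[0] = strs$
  rot[1] = trs$s
  rot[2] = rs$st
  rot[3] = s$str
  rot[4] = $strs
Sorted (with $ < everything):
  sorted[0] = $strs  (last char: 's')
  sorted[1] = rs$st  (last char: 't')
  sorted[2] = s$str  (last char: 'r')
  sorted[3] = strs$  (last char: '$')
  sorted[4] = trs$s  (last char: 's')
Last column: str$s
Original string S is at sorted index 3

Answer: str$s
3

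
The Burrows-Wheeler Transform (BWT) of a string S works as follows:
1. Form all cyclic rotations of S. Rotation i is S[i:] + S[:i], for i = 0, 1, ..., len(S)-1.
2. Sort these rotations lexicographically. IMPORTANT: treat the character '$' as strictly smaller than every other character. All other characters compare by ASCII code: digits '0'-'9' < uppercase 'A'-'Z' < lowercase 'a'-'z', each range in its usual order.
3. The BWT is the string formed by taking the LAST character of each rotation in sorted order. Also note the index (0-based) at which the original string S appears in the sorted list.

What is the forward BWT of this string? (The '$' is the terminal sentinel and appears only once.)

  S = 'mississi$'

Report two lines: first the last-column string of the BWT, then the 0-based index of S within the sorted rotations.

All 9 rotations (rotation i = S[i:]+S[:i]):
  rot[0] = mississi$
  rot[1] = ississi$m
  rot[2] = ssissi$mi
  rot[3] = sissi$mis
  rot[4] = issi$miss
  rot[5] = ssi$missi
  rot[6] = si$missis
  rot[7] = i$mississ
  rot[8] = $mississi
Sorted (with $ < everything):
  sorted[0] = $mississi  (last char: 'i')
  sorted[1] = i$mississ  (last char: 's')
  sorted[2] = issi$miss  (last char: 's')
  sorted[3] = ississi$m  (last char: 'm')
  sorted[4] = mississi$  (last char: '$')
  sorted[5] = si$missis  (last char: 's')
  sorted[6] = sissi$mis  (last char: 's')
  sorted[7] = ssi$missi  (last char: 'i')
  sorted[8] = ssissi$mi  (last char: 'i')
Last column: issm$ssii
Original string S is at sorted index 4

Answer: issm$ssii
4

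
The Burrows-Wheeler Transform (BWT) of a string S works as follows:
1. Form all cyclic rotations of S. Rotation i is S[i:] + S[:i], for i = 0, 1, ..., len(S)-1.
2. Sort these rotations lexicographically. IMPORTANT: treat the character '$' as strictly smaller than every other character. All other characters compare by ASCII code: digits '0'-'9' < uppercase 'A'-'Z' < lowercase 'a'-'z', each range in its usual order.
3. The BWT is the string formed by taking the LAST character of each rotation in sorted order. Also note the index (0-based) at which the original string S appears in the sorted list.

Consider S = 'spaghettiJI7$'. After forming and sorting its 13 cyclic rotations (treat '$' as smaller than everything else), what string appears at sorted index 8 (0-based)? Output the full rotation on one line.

All 13 rotations (rotation i = S[i:]+S[:i]):
  rot[0] = spaghettiJI7$
  rot[1] = paghettiJI7$s
  rot[2] = aghettiJI7$sp
  rot[3] = ghettiJI7$spa
  rot[4] = hettiJI7$spag
  rot[5] = ettiJI7$spagh
  rot[6] = ttiJI7$spaghe
  rot[7] = tiJI7$spaghet
  rot[8] = iJI7$spaghett
  rot[9] = JI7$spaghetti
  rot[10] = I7$spaghettiJ
  rot[11] = 7$spaghettiJI
  rot[12] = $spaghettiJI7
Sorted (with $ < everything):
  sorted[0] = $spaghettiJI7
  sorted[1] = 7$spaghettiJI
  sorted[2] = I7$spaghettiJ
  sorted[3] = JI7$spaghetti
  sorted[4] = aghettiJI7$sp
  sorted[5] = ettiJI7$spagh
  sorted[6] = ghettiJI7$spa
  sorted[7] = hettiJI7$spag
  sorted[8] = iJI7$spaghett
  sorted[9] = paghettiJI7$s
  sorted[10] = spaghettiJI7$
  sorted[11] = tiJI7$spaghet
  sorted[12] = ttiJI7$spaghe
sorted[8] = iJI7$spaghett

Answer: iJI7$spaghett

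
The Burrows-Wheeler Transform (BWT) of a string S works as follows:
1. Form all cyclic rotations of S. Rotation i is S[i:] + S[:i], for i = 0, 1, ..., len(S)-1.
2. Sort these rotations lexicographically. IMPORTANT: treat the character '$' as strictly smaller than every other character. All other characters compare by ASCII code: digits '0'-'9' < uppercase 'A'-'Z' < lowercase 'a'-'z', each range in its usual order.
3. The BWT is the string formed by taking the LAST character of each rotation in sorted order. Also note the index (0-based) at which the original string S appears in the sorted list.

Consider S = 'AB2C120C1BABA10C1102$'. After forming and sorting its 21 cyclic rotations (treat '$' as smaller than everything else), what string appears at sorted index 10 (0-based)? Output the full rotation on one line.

Answer: 20C1BABA10C1102$AB2C1

Derivation:
All 21 rotations (rotation i = S[i:]+S[:i]):
  rot[0] = AB2C120C1BABA10C1102$
  rot[1] = B2C120C1BABA10C1102$A
  rot[2] = 2C120C1BABA10C1102$AB
  rot[3] = C120C1BABA10C1102$AB2
  rot[4] = 120C1BABA10C1102$AB2C
  rot[5] = 20C1BABA10C1102$AB2C1
  rot[6] = 0C1BABA10C1102$AB2C12
  rot[7] = C1BABA10C1102$AB2C120
  rot[8] = 1BABA10C1102$AB2C120C
  rot[9] = BABA10C1102$AB2C120C1
  rot[10] = ABA10C1102$AB2C120C1B
  rot[11] = BA10C1102$AB2C120C1BA
  rot[12] = A10C1102$AB2C120C1BAB
  rot[13] = 10C1102$AB2C120C1BABA
  rot[14] = 0C1102$AB2C120C1BABA1
  rot[15] = C1102$AB2C120C1BABA10
  rot[16] = 1102$AB2C120C1BABA10C
  rot[17] = 102$AB2C120C1BABA10C1
  rot[18] = 02$AB2C120C1BABA10C11
  rot[19] = 2$AB2C120C1BABA10C110
  rot[20] = $AB2C120C1BABA10C1102
Sorted (with $ < everything):
  sorted[0] = $AB2C120C1BABA10C1102
  sorted[1] = 02$AB2C120C1BABA10C11
  sorted[2] = 0C1102$AB2C120C1BABA1
  sorted[3] = 0C1BABA10C1102$AB2C12
  sorted[4] = 102$AB2C120C1BABA10C1
  sorted[5] = 10C1102$AB2C120C1BABA
  sorted[6] = 1102$AB2C120C1BABA10C
  sorted[7] = 120C1BABA10C1102$AB2C
  sorted[8] = 1BABA10C1102$AB2C120C
  sorted[9] = 2$AB2C120C1BABA10C110
  sorted[10] = 20C1BABA10C1102$AB2C1
  sorted[11] = 2C120C1BABA10C1102$AB
  sorted[12] = A10C1102$AB2C120C1BAB
  sorted[13] = AB2C120C1BABA10C1102$
  sorted[14] = ABA10C1102$AB2C120C1B
  sorted[15] = B2C120C1BABA10C1102$A
  sorted[16] = BA10C1102$AB2C120C1BA
  sorted[17] = BABA10C1102$AB2C120C1
  sorted[18] = C1102$AB2C120C1BABA10
  sorted[19] = C120C1BABA10C1102$AB2
  sorted[20] = C1BABA10C1102$AB2C120
sorted[10] = 20C1BABA10C1102$AB2C1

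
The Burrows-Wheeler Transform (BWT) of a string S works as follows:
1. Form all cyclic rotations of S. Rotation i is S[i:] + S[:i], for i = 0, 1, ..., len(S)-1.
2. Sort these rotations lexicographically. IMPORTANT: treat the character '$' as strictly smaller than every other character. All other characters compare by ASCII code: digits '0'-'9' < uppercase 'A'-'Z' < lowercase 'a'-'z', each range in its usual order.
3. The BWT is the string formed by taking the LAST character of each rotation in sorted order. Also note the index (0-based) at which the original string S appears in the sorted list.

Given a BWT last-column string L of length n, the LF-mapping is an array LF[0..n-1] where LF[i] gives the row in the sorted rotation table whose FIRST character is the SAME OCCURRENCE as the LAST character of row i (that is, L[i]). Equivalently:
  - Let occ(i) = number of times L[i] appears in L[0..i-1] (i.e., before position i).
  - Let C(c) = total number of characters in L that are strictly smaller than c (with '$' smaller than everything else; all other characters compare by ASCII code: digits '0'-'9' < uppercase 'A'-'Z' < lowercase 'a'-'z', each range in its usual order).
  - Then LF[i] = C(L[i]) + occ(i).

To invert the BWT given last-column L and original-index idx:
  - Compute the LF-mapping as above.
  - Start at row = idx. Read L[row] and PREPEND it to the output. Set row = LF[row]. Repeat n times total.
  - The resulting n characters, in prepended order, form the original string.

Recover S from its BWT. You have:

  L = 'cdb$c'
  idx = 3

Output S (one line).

Answer: cdbc$

Derivation:
LF mapping: 2 4 1 0 3
Walk LF starting at row 3, prepending L[row]:
  step 1: row=3, L[3]='$', prepend. Next row=LF[3]=0
  step 2: row=0, L[0]='c', prepend. Next row=LF[0]=2
  step 3: row=2, L[2]='b', prepend. Next row=LF[2]=1
  step 4: row=1, L[1]='d', prepend. Next row=LF[1]=4
  step 5: row=4, L[4]='c', prepend. Next row=LF[4]=3
Reversed output: cdbc$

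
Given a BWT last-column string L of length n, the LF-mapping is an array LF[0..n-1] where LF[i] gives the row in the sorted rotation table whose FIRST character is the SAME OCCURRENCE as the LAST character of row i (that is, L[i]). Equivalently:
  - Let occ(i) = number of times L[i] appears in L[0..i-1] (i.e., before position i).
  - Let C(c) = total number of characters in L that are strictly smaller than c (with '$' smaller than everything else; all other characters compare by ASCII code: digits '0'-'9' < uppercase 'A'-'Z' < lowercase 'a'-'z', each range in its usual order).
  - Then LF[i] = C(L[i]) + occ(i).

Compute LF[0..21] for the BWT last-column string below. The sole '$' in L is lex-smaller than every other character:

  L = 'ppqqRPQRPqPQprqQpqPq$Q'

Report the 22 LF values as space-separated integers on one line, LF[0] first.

Answer: 11 12 15 16 9 1 5 10 2 17 3 6 13 21 18 7 14 19 4 20 0 8

Derivation:
Char counts: '$':1, 'P':4, 'Q':4, 'R':2, 'p':4, 'q':6, 'r':1
C (first-col start): C('$')=0, C('P')=1, C('Q')=5, C('R')=9, C('p')=11, C('q')=15, C('r')=21
L[0]='p': occ=0, LF[0]=C('p')+0=11+0=11
L[1]='p': occ=1, LF[1]=C('p')+1=11+1=12
L[2]='q': occ=0, LF[2]=C('q')+0=15+0=15
L[3]='q': occ=1, LF[3]=C('q')+1=15+1=16
L[4]='R': occ=0, LF[4]=C('R')+0=9+0=9
L[5]='P': occ=0, LF[5]=C('P')+0=1+0=1
L[6]='Q': occ=0, LF[6]=C('Q')+0=5+0=5
L[7]='R': occ=1, LF[7]=C('R')+1=9+1=10
L[8]='P': occ=1, LF[8]=C('P')+1=1+1=2
L[9]='q': occ=2, LF[9]=C('q')+2=15+2=17
L[10]='P': occ=2, LF[10]=C('P')+2=1+2=3
L[11]='Q': occ=1, LF[11]=C('Q')+1=5+1=6
L[12]='p': occ=2, LF[12]=C('p')+2=11+2=13
L[13]='r': occ=0, LF[13]=C('r')+0=21+0=21
L[14]='q': occ=3, LF[14]=C('q')+3=15+3=18
L[15]='Q': occ=2, LF[15]=C('Q')+2=5+2=7
L[16]='p': occ=3, LF[16]=C('p')+3=11+3=14
L[17]='q': occ=4, LF[17]=C('q')+4=15+4=19
L[18]='P': occ=3, LF[18]=C('P')+3=1+3=4
L[19]='q': occ=5, LF[19]=C('q')+5=15+5=20
L[20]='$': occ=0, LF[20]=C('$')+0=0+0=0
L[21]='Q': occ=3, LF[21]=C('Q')+3=5+3=8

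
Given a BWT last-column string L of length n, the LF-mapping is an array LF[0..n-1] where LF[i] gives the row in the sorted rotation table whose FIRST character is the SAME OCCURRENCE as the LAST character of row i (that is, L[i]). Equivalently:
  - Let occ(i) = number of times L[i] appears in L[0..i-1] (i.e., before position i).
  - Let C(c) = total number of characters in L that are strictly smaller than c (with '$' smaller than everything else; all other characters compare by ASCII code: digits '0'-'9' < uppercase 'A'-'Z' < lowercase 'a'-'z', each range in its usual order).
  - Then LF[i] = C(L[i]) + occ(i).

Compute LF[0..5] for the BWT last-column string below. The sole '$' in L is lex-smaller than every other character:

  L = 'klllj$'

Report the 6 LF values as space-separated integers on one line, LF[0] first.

Answer: 2 3 4 5 1 0

Derivation:
Char counts: '$':1, 'j':1, 'k':1, 'l':3
C (first-col start): C('$')=0, C('j')=1, C('k')=2, C('l')=3
L[0]='k': occ=0, LF[0]=C('k')+0=2+0=2
L[1]='l': occ=0, LF[1]=C('l')+0=3+0=3
L[2]='l': occ=1, LF[2]=C('l')+1=3+1=4
L[3]='l': occ=2, LF[3]=C('l')+2=3+2=5
L[4]='j': occ=0, LF[4]=C('j')+0=1+0=1
L[5]='$': occ=0, LF[5]=C('$')+0=0+0=0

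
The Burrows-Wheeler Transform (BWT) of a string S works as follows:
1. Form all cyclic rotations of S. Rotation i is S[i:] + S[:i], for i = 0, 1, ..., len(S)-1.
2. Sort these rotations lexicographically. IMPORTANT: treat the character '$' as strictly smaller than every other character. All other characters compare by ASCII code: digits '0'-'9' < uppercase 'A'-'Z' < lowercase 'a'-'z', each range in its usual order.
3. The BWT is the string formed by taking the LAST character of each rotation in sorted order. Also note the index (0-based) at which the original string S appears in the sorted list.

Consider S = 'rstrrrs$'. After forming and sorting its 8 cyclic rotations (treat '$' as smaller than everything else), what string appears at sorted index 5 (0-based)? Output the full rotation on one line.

All 8 rotations (rotation i = S[i:]+S[:i]):
  rot[0] = rstrrrs$
  rot[1] = strrrs$r
  rot[2] = trrrs$rs
  rot[3] = rrrs$rst
  rot[4] = rrs$rstr
  rot[5] = rs$rstrr
  rot[6] = s$rstrrr
  rot[7] = $rstrrrs
Sorted (with $ < everything):
  sorted[0] = $rstrrrs
  sorted[1] = rrrs$rst
  sorted[2] = rrs$rstr
  sorted[3] = rs$rstrr
  sorted[4] = rstrrrs$
  sorted[5] = s$rstrrr
  sorted[6] = strrrs$r
  sorted[7] = trrrs$rs
sorted[5] = s$rstrrr

Answer: s$rstrrr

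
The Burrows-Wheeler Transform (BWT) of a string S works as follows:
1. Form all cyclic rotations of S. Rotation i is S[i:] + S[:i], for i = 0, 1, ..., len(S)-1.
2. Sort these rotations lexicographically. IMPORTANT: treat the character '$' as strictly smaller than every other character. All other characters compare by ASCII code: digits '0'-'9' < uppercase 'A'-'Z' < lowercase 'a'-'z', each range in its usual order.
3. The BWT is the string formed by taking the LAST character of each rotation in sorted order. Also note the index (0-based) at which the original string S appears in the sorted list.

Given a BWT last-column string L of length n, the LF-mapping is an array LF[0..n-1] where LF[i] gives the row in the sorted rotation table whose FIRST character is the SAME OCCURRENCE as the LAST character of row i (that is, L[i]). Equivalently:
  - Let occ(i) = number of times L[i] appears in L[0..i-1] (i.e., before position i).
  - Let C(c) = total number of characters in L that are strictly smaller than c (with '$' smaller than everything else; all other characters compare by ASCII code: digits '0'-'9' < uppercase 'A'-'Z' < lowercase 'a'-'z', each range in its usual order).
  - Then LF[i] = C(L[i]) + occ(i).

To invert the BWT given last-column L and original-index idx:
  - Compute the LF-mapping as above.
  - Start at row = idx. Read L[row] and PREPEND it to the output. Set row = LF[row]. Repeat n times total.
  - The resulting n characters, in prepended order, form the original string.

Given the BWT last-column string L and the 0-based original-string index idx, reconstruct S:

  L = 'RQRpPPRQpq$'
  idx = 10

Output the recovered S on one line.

LF mapping: 5 3 6 8 1 2 7 4 9 10 0
Walk LF starting at row 10, prepending L[row]:
  step 1: row=10, L[10]='$', prepend. Next row=LF[10]=0
  step 2: row=0, L[0]='R', prepend. Next row=LF[0]=5
  step 3: row=5, L[5]='P', prepend. Next row=LF[5]=2
  step 4: row=2, L[2]='R', prepend. Next row=LF[2]=6
  step 5: row=6, L[6]='R', prepend. Next row=LF[6]=7
  step 6: row=7, L[7]='Q', prepend. Next row=LF[7]=4
  step 7: row=4, L[4]='P', prepend. Next row=LF[4]=1
  step 8: row=1, L[1]='Q', prepend. Next row=LF[1]=3
  step 9: row=3, L[3]='p', prepend. Next row=LF[3]=8
  step 10: row=8, L[8]='p', prepend. Next row=LF[8]=9
  step 11: row=9, L[9]='q', prepend. Next row=LF[9]=10
Reversed output: qppQPQRRPR$

Answer: qppQPQRRPR$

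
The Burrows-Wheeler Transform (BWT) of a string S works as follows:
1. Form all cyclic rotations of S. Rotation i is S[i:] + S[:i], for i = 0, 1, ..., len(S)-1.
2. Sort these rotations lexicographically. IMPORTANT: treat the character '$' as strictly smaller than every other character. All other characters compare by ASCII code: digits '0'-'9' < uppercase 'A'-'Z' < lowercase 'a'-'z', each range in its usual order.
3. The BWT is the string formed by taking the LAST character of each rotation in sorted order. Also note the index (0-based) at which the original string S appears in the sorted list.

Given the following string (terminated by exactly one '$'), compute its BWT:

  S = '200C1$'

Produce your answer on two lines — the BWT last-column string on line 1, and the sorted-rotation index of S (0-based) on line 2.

Answer: 120C$0
4

Derivation:
All 6 rotations (rotation i = S[i:]+S[:i]):
  rot[0] = 200C1$
  rot[1] = 00C1$2
  rot[2] = 0C1$20
  rot[3] = C1$200
  rot[4] = 1$200C
  rot[5] = $200C1
Sorted (with $ < everything):
  sorted[0] = $200C1  (last char: '1')
  sorted[1] = 00C1$2  (last char: '2')
  sorted[2] = 0C1$20  (last char: '0')
  sorted[3] = 1$200C  (last char: 'C')
  sorted[4] = 200C1$  (last char: '$')
  sorted[5] = C1$200  (last char: '0')
Last column: 120C$0
Original string S is at sorted index 4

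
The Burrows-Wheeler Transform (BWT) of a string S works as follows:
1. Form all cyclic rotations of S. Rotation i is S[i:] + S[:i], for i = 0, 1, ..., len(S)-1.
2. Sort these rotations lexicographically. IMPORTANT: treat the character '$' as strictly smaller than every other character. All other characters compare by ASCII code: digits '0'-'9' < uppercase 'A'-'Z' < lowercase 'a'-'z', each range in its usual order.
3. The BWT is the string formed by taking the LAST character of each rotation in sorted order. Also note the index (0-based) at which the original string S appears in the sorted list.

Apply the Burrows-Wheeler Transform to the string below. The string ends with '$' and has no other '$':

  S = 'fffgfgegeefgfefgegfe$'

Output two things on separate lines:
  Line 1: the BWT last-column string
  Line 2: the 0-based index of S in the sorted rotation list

Answer: efgfegggg$fgeefeffeff
9

Derivation:
All 21 rotations (rotation i = S[i:]+S[:i]):
  rot[0] = fffgfgegeefgfefgegfe$
  rot[1] = ffgfgegeefgfefgegfe$f
  rot[2] = fgfgegeefgfefgegfe$ff
  rot[3] = gfgegeefgfefgegfe$fff
  rot[4] = fgegeefgfefgegfe$fffg
  rot[5] = gegeefgfefgegfe$fffgf
  rot[6] = egeefgfefgegfe$fffgfg
  rot[7] = geefgfefgegfe$fffgfge
  rot[8] = eefgfefgegfe$fffgfgeg
  rot[9] = efgfefgegfe$fffgfgege
  rot[10] = fgfefgegfe$fffgfgegee
  rot[11] = gfefgegfe$fffgfgegeef
  rot[12] = fefgegfe$fffgfgegeefg
  rot[13] = efgegfe$fffgfgegeefgf
  rot[14] = fgegfe$fffgfgegeefgfe
  rot[15] = gegfe$fffgfgegeefgfef
  rot[16] = egfe$fffgfgegeefgfefg
  rot[17] = gfe$fffgfgegeefgfefge
  rot[18] = fe$fffgfgegeefgfefgeg
  rot[19] = e$fffgfgegeefgfefgegf
  rot[20] = $fffgfgegeefgfefgegfe
Sorted (with $ < everything):
  sorted[0] = $fffgfgegeefgfefgegfe  (last char: 'e')
  sorted[1] = e$fffgfgegeefgfefgegf  (last char: 'f')
  sorted[2] = eefgfefgegfe$fffgfgeg  (last char: 'g')
  sorted[3] = efgegfe$fffgfgegeefgf  (last char: 'f')
  sorted[4] = efgfefgegfe$fffgfgege  (last char: 'e')
  sorted[5] = egeefgfefgegfe$fffgfg  (last char: 'g')
  sorted[6] = egfe$fffgfgegeefgfefg  (last char: 'g')
  sorted[7] = fe$fffgfgegeefgfefgeg  (last char: 'g')
  sorted[8] = fefgegfe$fffgfgegeefg  (last char: 'g')
  sorted[9] = fffgfgegeefgfefgegfe$  (last char: '$')
  sorted[10] = ffgfgegeefgfefgegfe$f  (last char: 'f')
  sorted[11] = fgegeefgfefgegfe$fffg  (last char: 'g')
  sorted[12] = fgegfe$fffgfgegeefgfe  (last char: 'e')
  sorted[13] = fgfefgegfe$fffgfgegee  (last char: 'e')
  sorted[14] = fgfgegeefgfefgegfe$ff  (last char: 'f')
  sorted[15] = geefgfefgegfe$fffgfge  (last char: 'e')
  sorted[16] = gegeefgfefgegfe$fffgf  (last char: 'f')
  sorted[17] = gegfe$fffgfgegeefgfef  (last char: 'f')
  sorted[18] = gfe$fffgfgegeefgfefge  (last char: 'e')
  sorted[19] = gfefgegfe$fffgfgegeef  (last char: 'f')
  sorted[20] = gfgegeefgfefgegfe$fff  (last char: 'f')
Last column: efgfegggg$fgeefeffeff
Original string S is at sorted index 9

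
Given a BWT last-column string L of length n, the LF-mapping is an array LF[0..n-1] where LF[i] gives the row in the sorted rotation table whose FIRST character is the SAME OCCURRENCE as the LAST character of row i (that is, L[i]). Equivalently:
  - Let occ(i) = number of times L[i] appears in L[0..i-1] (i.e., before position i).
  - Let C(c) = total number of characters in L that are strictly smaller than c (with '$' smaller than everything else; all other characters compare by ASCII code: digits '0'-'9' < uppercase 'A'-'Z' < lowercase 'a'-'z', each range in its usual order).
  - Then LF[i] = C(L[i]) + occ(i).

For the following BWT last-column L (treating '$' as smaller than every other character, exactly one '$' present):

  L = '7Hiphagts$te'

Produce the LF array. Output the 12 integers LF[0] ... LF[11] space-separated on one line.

Answer: 1 2 7 8 6 3 5 10 9 0 11 4

Derivation:
Char counts: '$':1, '7':1, 'H':1, 'a':1, 'e':1, 'g':1, 'h':1, 'i':1, 'p':1, 's':1, 't':2
C (first-col start): C('$')=0, C('7')=1, C('H')=2, C('a')=3, C('e')=4, C('g')=5, C('h')=6, C('i')=7, C('p')=8, C('s')=9, C('t')=10
L[0]='7': occ=0, LF[0]=C('7')+0=1+0=1
L[1]='H': occ=0, LF[1]=C('H')+0=2+0=2
L[2]='i': occ=0, LF[2]=C('i')+0=7+0=7
L[3]='p': occ=0, LF[3]=C('p')+0=8+0=8
L[4]='h': occ=0, LF[4]=C('h')+0=6+0=6
L[5]='a': occ=0, LF[5]=C('a')+0=3+0=3
L[6]='g': occ=0, LF[6]=C('g')+0=5+0=5
L[7]='t': occ=0, LF[7]=C('t')+0=10+0=10
L[8]='s': occ=0, LF[8]=C('s')+0=9+0=9
L[9]='$': occ=0, LF[9]=C('$')+0=0+0=0
L[10]='t': occ=1, LF[10]=C('t')+1=10+1=11
L[11]='e': occ=0, LF[11]=C('e')+0=4+0=4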